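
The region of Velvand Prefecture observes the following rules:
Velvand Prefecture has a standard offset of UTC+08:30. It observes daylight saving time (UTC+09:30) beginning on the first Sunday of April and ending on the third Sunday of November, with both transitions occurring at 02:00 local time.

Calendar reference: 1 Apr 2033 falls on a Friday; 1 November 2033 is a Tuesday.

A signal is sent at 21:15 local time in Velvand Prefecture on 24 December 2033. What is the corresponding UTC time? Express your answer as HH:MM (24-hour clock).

1 April 2033 is a Friday, so the first Sunday is April 3.
1 November 2033 is a Tuesday, so the first Sunday is November 6 and the third is November 20.
24 December 2033 does not fall between 3 April and 20 November, so daylight saving is not in effect and Velvand Prefecture is at UTC+08:30.
21:15 local − 8h30m = 12:45 UTC.

12:45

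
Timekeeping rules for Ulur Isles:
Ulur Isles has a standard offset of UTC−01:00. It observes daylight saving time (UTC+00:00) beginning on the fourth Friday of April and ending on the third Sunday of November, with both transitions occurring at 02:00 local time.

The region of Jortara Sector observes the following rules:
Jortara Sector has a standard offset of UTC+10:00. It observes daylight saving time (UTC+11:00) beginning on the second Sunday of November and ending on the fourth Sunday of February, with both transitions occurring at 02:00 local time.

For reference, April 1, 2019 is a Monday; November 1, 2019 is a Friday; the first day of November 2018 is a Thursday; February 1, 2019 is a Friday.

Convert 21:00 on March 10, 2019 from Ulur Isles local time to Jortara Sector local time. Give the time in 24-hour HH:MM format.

1 April 2019 is a Monday, so the first Friday is April 5 and the fourth is April 26.
1 November 2019 is a Friday, so the first Sunday is November 3 and the third is November 17.
Daylight saving runs 26 April – 17 November; March 10, 2019 is outside that window, so Ulur Isles is on standard time at UTC−01:00.
21:00 Ulur Isles + 1h = 22:00 UTC.
1 November 2018 is a Thursday, so the first Sunday is November 4 and the second is November 11.
1 February 2019 is a Friday, so the first Sunday is February 3 and the fourth is February 24.
At the standard offset (UTC+10:00), 22:00 UTC + 10h = 08:00 Jortara Sector standard time (rolling into the next day, 11 March 2019).
Daylight saving runs 11 November 2018 – 24 February 2019; the standard-time date in Jortara Sector, March 11, 2019, is outside that window, so Jortara Sector is on standard time at UTC+10:00.
22:00 UTC + 10h = 08:00 Jortara Sector (rolling into the next day, 11 March 2019).

08:00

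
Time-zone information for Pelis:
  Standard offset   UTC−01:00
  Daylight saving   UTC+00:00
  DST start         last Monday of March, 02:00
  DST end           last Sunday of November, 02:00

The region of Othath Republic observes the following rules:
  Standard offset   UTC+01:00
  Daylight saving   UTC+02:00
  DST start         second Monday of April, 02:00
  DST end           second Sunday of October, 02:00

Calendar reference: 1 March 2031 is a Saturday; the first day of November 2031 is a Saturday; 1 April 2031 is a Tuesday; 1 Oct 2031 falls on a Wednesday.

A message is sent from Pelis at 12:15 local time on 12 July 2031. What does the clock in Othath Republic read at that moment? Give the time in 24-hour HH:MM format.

1 March 2031 is a Saturday, so Mondays fall on 3, 10, 17, 24, 31; the last is March 31.
1 November 2031 is a Saturday, so Sundays fall on 2, 9, 16, 23, 30; the last is November 30.
12 July 2031 lies within the daylight-saving period (31 March – 30 November), so Pelis is on daylight time, UTC+00:00.
12:15 Pelis − 0h = 12:15 UTC.
1 April 2031 is a Tuesday, so the first Monday is April 7 and the second is April 14.
1 October 2031 is a Wednesday, so the first Sunday is October 5 and the second is October 12.
At the standard offset (UTC+01:00), 12:15 UTC + 1h = 13:15 Othath Republic standard time.
Daylight saving runs 14 April – 12 October; the standard-time date in Othath Republic, 12 July 2031, is inside that window, so Othath Republic is at UTC+02:00.
12:15 UTC + 2h = 14:15 Othath Republic.

14:15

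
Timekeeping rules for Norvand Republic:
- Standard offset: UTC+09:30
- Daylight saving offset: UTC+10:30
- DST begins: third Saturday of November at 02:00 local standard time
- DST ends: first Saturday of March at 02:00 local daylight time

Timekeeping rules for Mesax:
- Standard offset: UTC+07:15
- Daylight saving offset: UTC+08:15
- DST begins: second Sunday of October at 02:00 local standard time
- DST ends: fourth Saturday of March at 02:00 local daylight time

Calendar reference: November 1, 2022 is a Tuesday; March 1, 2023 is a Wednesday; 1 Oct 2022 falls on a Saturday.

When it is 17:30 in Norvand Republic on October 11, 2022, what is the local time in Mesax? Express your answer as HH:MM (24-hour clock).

1 November 2022 is a Tuesday, so the first Saturday is November 5 and the third is November 19.
1 March 2023 is a Wednesday, so the first Saturday is March 4.
Daylight saving runs 19 November 2022 – 4 March 2023; October 11, 2022 is outside that window, so Norvand Republic is on standard time at UTC+09:30.
17:30 Norvand Republic − 9h30m = 08:00 UTC.
1 October 2022 is a Saturday, so the first Sunday is October 2 and the second is October 9.
1 March 2023 is a Wednesday, so the first Saturday is March 4 and the fourth is March 25.
At the standard offset (UTC+07:15), 08:00 UTC + 7h15m = 15:15 Mesax standard time.
The standard-time date in Mesax, October 11, 2022, lies within the daylight-saving period (9 October 2022 – 25 March 2023), so Mesax is on daylight time, UTC+08:15.
08:00 UTC + 8h15m = 16:15 Mesax.

16:15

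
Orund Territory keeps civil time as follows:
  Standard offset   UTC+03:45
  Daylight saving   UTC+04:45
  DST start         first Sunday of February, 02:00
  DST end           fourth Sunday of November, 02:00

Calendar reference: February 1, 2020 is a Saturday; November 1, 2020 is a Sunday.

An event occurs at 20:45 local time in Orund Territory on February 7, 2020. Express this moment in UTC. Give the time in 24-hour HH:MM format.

1 February 2020 is a Saturday, so the first Sunday is February 2.
1 November 2020 is a Sunday, so the first Sunday is November 1 and the fourth is November 22.
Daylight saving runs 2 February – 22 November; February 7, 2020 is inside that window, so Orund Territory is at UTC+04:45.
20:45 local − 4h45m = 16:00 UTC.

16:00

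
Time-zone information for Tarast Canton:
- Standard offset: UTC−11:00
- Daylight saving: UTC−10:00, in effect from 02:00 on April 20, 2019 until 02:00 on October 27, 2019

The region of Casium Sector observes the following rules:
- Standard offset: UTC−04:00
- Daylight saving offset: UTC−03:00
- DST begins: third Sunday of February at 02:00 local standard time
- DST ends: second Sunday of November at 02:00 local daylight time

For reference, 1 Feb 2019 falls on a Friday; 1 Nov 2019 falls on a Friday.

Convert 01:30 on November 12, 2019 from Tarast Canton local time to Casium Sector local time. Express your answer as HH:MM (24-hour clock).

08:30

Daylight saving runs 20 April – 27 October; November 12, 2019 is outside that window, so Tarast Canton is on standard time at UTC−11:00.
01:30 Tarast Canton + 11h = 12:30 UTC.
1 February 2019 is a Friday, so the first Sunday is February 3 and the third is February 17.
1 November 2019 is a Friday, so the first Sunday is November 3 and the second is November 10.
At the standard offset (UTC−04:00), 12:30 UTC − 4h = 08:30 Casium Sector standard time.
The standard-time date in Casium Sector, November 12, 2019, is outside the daylight-saving period (17 February – 10 November), so Casium Sector is on standard time, UTC−04:00.
12:30 UTC − 4h = 08:30 Casium Sector.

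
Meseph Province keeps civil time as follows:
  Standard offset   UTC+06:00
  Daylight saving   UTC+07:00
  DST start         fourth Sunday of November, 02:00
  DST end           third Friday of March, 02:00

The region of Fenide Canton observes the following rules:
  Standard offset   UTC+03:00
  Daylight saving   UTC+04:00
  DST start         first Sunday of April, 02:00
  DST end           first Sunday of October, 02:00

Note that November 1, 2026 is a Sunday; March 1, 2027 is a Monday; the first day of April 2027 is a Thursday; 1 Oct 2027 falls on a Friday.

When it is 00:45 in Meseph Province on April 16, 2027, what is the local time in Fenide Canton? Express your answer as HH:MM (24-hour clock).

1 November 2026 is a Sunday, so the first Sunday is November 1 and the fourth is November 22.
1 March 2027 is a Monday, so the first Friday is March 5 and the third is March 19.
April 16, 2027 does not fall between 22 November 2026 and 19 March 2027, so daylight saving is not in effect and Meseph Province is at UTC+06:00.
00:45 Meseph Province − 6h = 18:45 UTC (rolling into the previous day, 15 April 2027).
1 April 2027 is a Thursday, so the first Sunday is April 4.
1 October 2027 is a Friday, so the first Sunday is October 3.
At the standard offset (UTC+03:00), 18:45 UTC + 3h = 21:45 Fenide Canton standard time.
The standard-time date in Fenide Canton, April 15, 2027, lies within the daylight-saving period (4 April – 3 October), so Fenide Canton is on daylight time, UTC+04:00.
18:45 UTC + 4h = 22:45 Fenide Canton.

22:45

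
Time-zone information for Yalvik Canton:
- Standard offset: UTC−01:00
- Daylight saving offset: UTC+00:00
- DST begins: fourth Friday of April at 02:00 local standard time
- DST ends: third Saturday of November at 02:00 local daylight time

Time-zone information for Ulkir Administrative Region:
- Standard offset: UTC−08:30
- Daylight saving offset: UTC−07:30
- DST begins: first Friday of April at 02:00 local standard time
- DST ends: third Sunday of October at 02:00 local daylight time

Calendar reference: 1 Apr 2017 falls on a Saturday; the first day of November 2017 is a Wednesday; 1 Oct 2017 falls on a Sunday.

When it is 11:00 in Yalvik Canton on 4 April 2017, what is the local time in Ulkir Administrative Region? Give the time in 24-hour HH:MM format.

03:30

1 April 2017 is a Saturday, so the first Friday is April 7 and the fourth is April 28.
1 November 2017 is a Wednesday, so the first Saturday is November 4 and the third is November 18.
Daylight saving runs 28 April – 18 November; 4 April 2017 is outside that window, so Yalvik Canton is on standard time at UTC−01:00.
11:00 Yalvik Canton + 1h = 12:00 UTC.
1 April 2017 is a Saturday, so the first Friday is April 7.
1 October 2017 is a Sunday, so the first Sunday is October 1 and the third is October 15.
At the standard offset (UTC−08:30), 12:00 UTC − 8h30m = 03:30 Ulkir Administrative Region standard time.
The standard-time date in Ulkir Administrative Region, 4 April 2017, does not fall between 7 April and 15 October, so daylight saving is not in effect and Ulkir Administrative Region is at UTC−08:30.
12:00 UTC − 8h30m = 03:30 Ulkir Administrative Region.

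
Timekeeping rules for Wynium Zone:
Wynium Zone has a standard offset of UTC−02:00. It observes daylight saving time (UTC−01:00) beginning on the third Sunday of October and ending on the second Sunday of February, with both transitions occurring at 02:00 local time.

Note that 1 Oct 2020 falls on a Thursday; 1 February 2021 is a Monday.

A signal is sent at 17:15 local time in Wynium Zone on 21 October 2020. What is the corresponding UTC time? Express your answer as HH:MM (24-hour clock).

18:15

1 October 2020 is a Thursday, so the first Sunday is October 4 and the third is October 18.
1 February 2021 is a Monday, so the first Sunday is February 7 and the second is February 14.
21 October 2020 falls between 18 October 2020 and 14 February 2021, so daylight saving is in effect and Wynium Zone is at UTC−01:00.
17:15 local + 1h = 18:15 UTC.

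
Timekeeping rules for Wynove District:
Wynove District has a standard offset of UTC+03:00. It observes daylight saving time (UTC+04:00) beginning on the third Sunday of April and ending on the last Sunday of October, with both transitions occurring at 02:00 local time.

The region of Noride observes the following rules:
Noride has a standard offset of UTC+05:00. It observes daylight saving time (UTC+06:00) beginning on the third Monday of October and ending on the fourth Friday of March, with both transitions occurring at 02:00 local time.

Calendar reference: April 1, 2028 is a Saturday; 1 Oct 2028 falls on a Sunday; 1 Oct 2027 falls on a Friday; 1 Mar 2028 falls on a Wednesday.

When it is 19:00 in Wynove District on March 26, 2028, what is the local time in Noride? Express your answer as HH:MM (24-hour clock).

1 April 2028 is a Saturday, so the first Sunday is April 2 and the third is April 16.
1 October 2028 is a Sunday, so Sundays fall on 1, 8, 15, 22, 29; the last is October 29.
March 26, 2028 does not fall between 16 April and 29 October, so daylight saving is not in effect and Wynove District is at UTC+03:00.
19:00 Wynove District − 3h = 16:00 UTC.
1 October 2027 is a Friday, so the first Monday is October 4 and the third is October 18.
1 March 2028 is a Wednesday, so the first Friday is March 3 and the fourth is March 24.
At the standard offset (UTC+05:00), 16:00 UTC + 5h = 21:00 Noride standard time.
The standard-time date in Noride, March 26, 2028, does not fall between 18 October 2027 and 24 March 2028, so daylight saving is not in effect and Noride is at UTC+05:00.
16:00 UTC + 5h = 21:00 Noride.

21:00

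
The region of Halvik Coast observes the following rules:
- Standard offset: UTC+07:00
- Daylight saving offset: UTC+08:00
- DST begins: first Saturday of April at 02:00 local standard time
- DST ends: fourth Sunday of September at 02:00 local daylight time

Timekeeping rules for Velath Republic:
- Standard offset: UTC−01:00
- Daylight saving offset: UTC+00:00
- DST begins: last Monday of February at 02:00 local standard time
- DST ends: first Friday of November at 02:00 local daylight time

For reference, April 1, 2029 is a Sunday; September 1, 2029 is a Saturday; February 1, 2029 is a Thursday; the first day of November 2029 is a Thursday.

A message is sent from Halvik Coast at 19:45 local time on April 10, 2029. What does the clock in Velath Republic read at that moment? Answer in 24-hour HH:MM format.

1 April 2029 is a Sunday, so the first Saturday is April 7.
1 September 2029 is a Saturday, so the first Sunday is September 2 and the fourth is September 23.
April 10, 2029 lies within the daylight-saving period (7 April – 23 September), so Halvik Coast is on daylight time, UTC+08:00.
19:45 Halvik Coast − 8h = 11:45 UTC.
1 February 2029 is a Thursday, so Mondays fall on 5, 12, 19, 26; the last is February 26.
1 November 2029 is a Thursday, so the first Friday is November 2.
At the standard offset (UTC−01:00), 11:45 UTC − 1h = 10:45 Velath Republic standard time.
The standard-time date in Velath Republic, April 10, 2029, falls between 26 February and 2 November, so daylight saving is in effect and Velath Republic is at UTC+00:00.
11:45 UTC + 0h = 11:45 Velath Republic.

11:45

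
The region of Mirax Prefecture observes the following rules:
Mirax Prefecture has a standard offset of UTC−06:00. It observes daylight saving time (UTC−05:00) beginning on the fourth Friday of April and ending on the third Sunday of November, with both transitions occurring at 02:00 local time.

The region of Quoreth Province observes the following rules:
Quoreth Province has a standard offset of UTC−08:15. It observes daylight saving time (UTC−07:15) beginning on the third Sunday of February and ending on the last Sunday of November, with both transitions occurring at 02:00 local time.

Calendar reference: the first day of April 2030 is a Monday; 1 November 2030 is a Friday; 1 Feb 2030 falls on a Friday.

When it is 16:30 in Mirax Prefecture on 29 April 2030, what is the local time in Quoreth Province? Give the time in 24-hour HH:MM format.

1 April 2030 is a Monday, so the first Friday is April 5 and the fourth is April 26.
1 November 2030 is a Friday, so the first Sunday is November 3 and the third is November 17.
29 April 2030 falls between 26 April and 17 November, so daylight saving is in effect and Mirax Prefecture is at UTC−05:00.
16:30 Mirax Prefecture + 5h = 21:30 UTC.
1 February 2030 is a Friday, so the first Sunday is February 3 and the third is February 17.
1 November 2030 is a Friday, so Sundays fall on 3, 10, 17, 24; the last is November 24.
At the standard offset (UTC−08:15), 21:30 UTC − 8h15m = 13:15 Quoreth Province standard time.
The standard-time date in Quoreth Province, 29 April 2030, lies within the daylight-saving period (17 February – 24 November), so Quoreth Province is on daylight time, UTC−07:15.
21:30 UTC − 7h15m = 14:15 Quoreth Province.

14:15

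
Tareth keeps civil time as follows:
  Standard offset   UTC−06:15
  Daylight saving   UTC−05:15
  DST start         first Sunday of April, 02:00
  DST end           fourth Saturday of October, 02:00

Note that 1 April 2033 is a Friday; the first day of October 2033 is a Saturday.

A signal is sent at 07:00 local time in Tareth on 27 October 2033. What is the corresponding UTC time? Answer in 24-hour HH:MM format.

13:15

1 April 2033 is a Friday, so the first Sunday is April 3.
1 October 2033 is a Saturday, so the first Saturday is October 1 and the fourth is October 22.
27 October 2033 does not fall between 3 April and 22 October, so daylight saving is not in effect and Tareth is at UTC−06:15.
07:00 local + 6h15m = 13:15 UTC.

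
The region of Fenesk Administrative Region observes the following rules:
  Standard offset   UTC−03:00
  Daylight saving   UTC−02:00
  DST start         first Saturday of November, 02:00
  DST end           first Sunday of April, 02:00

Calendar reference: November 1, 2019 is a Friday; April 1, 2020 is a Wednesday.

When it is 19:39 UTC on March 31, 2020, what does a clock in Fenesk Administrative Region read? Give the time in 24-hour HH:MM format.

1 November 2019 is a Friday, so the first Saturday is November 2.
1 April 2020 is a Wednesday, so the first Sunday is April 5.
At the standard offset (UTC−03:00), 19:39 UTC − 3h = 16:39 Fenesk Administrative Region standard time.
The standard-time date in Fenesk Administrative Region, March 31, 2020, lies within the daylight-saving period (2 November 2019 – 5 April 2020), so Fenesk Administrative Region is on daylight time, UTC−02:00.
19:39 UTC − 2h = 17:39 local.

17:39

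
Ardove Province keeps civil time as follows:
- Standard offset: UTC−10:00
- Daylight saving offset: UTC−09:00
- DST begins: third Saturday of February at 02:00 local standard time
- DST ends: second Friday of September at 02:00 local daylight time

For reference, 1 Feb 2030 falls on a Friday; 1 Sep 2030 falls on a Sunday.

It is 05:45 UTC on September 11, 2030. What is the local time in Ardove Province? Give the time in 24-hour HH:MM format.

20:45

1 February 2030 is a Friday, so the first Saturday is February 2 and the third is February 16.
1 September 2030 is a Sunday, so the first Friday is September 6 and the second is September 13.
At the standard offset (UTC−10:00), 05:45 UTC − 10h = 19:45 Ardove Province standard time (rolling into the previous day, 10 September 2030).
Daylight saving runs 16 February – 13 September; the standard-time date in Ardove Province, September 10, 2030, is inside that window, so Ardove Province is at UTC−09:00.
05:45 UTC − 9h = 20:45 local (rolling into the previous day, 10 September 2030).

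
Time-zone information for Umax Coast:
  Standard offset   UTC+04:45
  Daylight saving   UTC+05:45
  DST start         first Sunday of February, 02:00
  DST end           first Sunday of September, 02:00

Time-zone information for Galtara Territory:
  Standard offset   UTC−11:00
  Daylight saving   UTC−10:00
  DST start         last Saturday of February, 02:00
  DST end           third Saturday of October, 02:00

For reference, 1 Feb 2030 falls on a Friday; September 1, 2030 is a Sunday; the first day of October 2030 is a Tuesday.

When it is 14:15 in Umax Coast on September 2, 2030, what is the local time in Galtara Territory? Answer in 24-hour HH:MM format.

1 February 2030 is a Friday, so the first Sunday is February 3.
1 September 2030 is a Sunday, so the first Sunday is September 1.
Daylight saving runs 3 February – 1 September; September 2, 2030 is outside that window, so Umax Coast is on standard time at UTC+04:45.
14:15 Umax Coast − 4h45m = 09:30 UTC.
1 February 2030 is a Friday, so Saturdays fall on 2, 9, 16, 23; the last is February 23.
1 October 2030 is a Tuesday, so the first Saturday is October 5 and the third is October 19.
At the standard offset (UTC−11:00), 09:30 UTC − 11h = 22:30 Galtara Territory standard time (rolling into the previous day, 1 September 2030).
The standard-time date in Galtara Territory, September 1, 2030, falls between 23 February and 19 October, so daylight saving is in effect and Galtara Territory is at UTC−10:00.
09:30 UTC − 10h = 23:30 Galtara Territory (rolling into the previous day, 1 September 2030).

23:30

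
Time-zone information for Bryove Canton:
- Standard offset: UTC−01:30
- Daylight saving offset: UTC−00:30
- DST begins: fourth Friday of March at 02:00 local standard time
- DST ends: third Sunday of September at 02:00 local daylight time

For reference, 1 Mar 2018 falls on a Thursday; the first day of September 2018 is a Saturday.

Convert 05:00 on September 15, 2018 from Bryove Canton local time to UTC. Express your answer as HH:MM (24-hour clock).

05:30

1 March 2018 is a Thursday, so the first Friday is March 2 and the fourth is March 23.
1 September 2018 is a Saturday, so the first Sunday is September 2 and the third is September 16.
September 15, 2018 falls between 23 March and 16 September, so daylight saving is in effect and Bryove Canton is at UTC−00:30.
05:00 local + 0h30m = 05:30 UTC.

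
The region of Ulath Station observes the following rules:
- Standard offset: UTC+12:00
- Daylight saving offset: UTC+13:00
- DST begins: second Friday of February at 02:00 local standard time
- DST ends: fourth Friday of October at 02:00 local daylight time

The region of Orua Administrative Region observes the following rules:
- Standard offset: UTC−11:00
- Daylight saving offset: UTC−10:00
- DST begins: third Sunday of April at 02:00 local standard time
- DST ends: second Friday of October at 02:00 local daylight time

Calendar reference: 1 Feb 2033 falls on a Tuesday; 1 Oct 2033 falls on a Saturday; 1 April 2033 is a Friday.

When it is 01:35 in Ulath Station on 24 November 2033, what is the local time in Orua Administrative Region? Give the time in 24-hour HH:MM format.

1 February 2033 is a Tuesday, so the first Friday is February 4 and the second is February 11.
1 October 2033 is a Saturday, so the first Friday is October 7 and the fourth is October 28.
Daylight saving runs 11 February – 28 October; 24 November 2033 is outside that window, so Ulath Station is on standard time at UTC+12:00.
01:35 Ulath Station − 12h = 13:35 UTC (rolling into the previous day, 23 November 2033).
1 April 2033 is a Friday, so the first Sunday is April 3 and the third is April 17.
1 October 2033 is a Saturday, so the first Friday is October 7 and the second is October 14.
At the standard offset (UTC−11:00), 13:35 UTC − 11h = 02:35 Orua Administrative Region standard time.
The standard-time date in Orua Administrative Region, 23 November 2033, is outside the daylight-saving period (17 April – 14 October), so Orua Administrative Region is on standard time, UTC−11:00.
13:35 UTC − 11h = 02:35 Orua Administrative Region.

02:35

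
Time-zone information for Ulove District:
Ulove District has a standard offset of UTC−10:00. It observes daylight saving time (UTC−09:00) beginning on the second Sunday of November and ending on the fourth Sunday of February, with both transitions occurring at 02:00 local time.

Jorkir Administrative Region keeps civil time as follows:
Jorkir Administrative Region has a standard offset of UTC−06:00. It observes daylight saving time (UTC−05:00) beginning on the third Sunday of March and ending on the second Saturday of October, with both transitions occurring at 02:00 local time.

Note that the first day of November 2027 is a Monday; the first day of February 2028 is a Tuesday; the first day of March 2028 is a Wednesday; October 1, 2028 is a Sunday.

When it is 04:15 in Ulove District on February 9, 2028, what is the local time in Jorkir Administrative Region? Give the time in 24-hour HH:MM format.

1 November 2027 is a Monday, so the first Sunday is November 7 and the second is November 14.
1 February 2028 is a Tuesday, so the first Sunday is February 6 and the fourth is February 27.
Daylight saving runs 14 November 2027 – 27 February 2028; February 9, 2028 is inside that window, so Ulove District is at UTC−09:00.
04:15 Ulove District + 9h = 13:15 UTC.
1 March 2028 is a Wednesday, so the first Sunday is March 5 and the third is March 19.
1 October 2028 is a Sunday, so the first Saturday is October 7 and the second is October 14.
At the standard offset (UTC−06:00), 13:15 UTC − 6h = 07:15 Jorkir Administrative Region standard time.
Daylight saving runs 19 March – 14 October; the standard-time date in Jorkir Administrative Region, February 9, 2028, is outside that window, so Jorkir Administrative Region is on standard time at UTC−06:00.
13:15 UTC − 6h = 07:15 Jorkir Administrative Region.

07:15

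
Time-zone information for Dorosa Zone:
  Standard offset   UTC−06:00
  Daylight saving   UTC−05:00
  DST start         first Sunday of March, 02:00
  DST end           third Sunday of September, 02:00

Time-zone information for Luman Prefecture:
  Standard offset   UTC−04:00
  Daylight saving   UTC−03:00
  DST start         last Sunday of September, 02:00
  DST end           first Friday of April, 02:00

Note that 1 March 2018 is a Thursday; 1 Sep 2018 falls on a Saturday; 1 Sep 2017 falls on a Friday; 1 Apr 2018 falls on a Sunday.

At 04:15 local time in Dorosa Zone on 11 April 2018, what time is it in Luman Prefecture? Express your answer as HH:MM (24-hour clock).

05:15

1 March 2018 is a Thursday, so the first Sunday is March 4.
1 September 2018 is a Saturday, so the first Sunday is September 2 and the third is September 16.
11 April 2018 lies within the daylight-saving period (4 March – 16 September), so Dorosa Zone is on daylight time, UTC−05:00.
04:15 Dorosa Zone + 5h = 09:15 UTC.
1 September 2017 is a Friday, so Sundays fall on 3, 10, 17, 24; the last is September 24.
1 April 2018 is a Sunday, so the first Friday is April 6.
At the standard offset (UTC−04:00), 09:15 UTC − 4h = 05:15 Luman Prefecture standard time.
Daylight saving runs 24 September 2017 – 6 April 2018; the standard-time date in Luman Prefecture, 11 April 2018, is outside that window, so Luman Prefecture is on standard time at UTC−04:00.
09:15 UTC − 4h = 05:15 Luman Prefecture.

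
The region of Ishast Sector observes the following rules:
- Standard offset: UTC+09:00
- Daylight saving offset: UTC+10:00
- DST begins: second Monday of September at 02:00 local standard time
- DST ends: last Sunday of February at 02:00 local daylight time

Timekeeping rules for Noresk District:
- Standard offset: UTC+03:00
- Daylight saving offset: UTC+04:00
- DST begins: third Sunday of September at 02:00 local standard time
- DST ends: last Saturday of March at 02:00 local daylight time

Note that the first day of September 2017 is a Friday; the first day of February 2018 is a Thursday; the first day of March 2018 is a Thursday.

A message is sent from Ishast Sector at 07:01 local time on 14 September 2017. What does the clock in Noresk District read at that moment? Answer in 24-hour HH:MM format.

1 September 2017 is a Friday, so the first Monday is September 4 and the second is September 11.
1 February 2018 is a Thursday, so Sundays fall on 4, 11, 18, 25; the last is February 25.
14 September 2017 lies within the daylight-saving period (11 September 2017 – 25 February 2018), so Ishast Sector is on daylight time, UTC+10:00.
07:01 Ishast Sector − 10h = 21:01 UTC (rolling into the previous day, 13 September 2017).
1 September 2017 is a Friday, so the first Sunday is September 3 and the third is September 17.
1 March 2018 is a Thursday, so Saturdays fall on 3, 10, 17, 24, 31; the last is March 31.
At the standard offset (UTC+03:00), 21:01 UTC + 3h = 00:01 Noresk District standard time (rolling into the next day, 14 September 2017).
The standard-time date in Noresk District, 14 September 2017, does not fall between 17 September 2017 and 31 March 2018, so daylight saving is not in effect and Noresk District is at UTC+03:00.
21:01 UTC + 3h = 00:01 Noresk District (rolling into the next day, 14 September 2017).

00:01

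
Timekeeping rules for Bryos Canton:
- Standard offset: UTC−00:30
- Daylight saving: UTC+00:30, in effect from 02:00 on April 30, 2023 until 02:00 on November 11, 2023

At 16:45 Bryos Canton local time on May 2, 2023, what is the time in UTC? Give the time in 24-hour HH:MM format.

16:15

May 2, 2023 lies within the daylight-saving period (30 April – 11 November), so Bryos Canton is on daylight time, UTC+00:30.
16:45 local − 0h30m = 16:15 UTC.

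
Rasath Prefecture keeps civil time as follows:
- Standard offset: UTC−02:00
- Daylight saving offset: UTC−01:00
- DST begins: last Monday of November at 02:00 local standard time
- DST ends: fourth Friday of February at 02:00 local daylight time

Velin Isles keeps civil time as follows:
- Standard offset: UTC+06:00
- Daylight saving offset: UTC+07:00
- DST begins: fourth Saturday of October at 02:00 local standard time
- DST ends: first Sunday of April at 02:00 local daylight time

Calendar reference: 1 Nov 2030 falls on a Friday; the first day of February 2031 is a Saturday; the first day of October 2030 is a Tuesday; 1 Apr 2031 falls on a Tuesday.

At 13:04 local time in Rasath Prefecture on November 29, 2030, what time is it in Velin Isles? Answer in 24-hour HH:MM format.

1 November 2030 is a Friday, so Mondays fall on 4, 11, 18, 25; the last is November 25.
1 February 2031 is a Saturday, so the first Friday is February 7 and the fourth is February 28.
November 29, 2030 lies within the daylight-saving period (25 November 2030 – 28 February 2031), so Rasath Prefecture is on daylight time, UTC−01:00.
13:04 Rasath Prefecture + 1h = 14:04 UTC.
1 October 2030 is a Tuesday, so the first Saturday is October 5 and the fourth is October 26.
1 April 2031 is a Tuesday, so the first Sunday is April 6.
At the standard offset (UTC+06:00), 14:04 UTC + 6h = 20:04 Velin Isles standard time.
The standard-time date in Velin Isles, November 29, 2030, lies within the daylight-saving period (26 October 2030 – 6 April 2031), so Velin Isles is on daylight time, UTC+07:00.
14:04 UTC + 7h = 21:04 Velin Isles.

21:04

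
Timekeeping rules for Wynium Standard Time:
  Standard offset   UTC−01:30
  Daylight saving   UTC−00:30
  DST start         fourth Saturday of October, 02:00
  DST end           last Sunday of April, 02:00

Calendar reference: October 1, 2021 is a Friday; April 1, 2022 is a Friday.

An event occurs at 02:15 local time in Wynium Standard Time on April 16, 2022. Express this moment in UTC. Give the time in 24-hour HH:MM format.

02:45

1 October 2021 is a Friday, so the first Saturday is October 2 and the fourth is October 23.
1 April 2022 is a Friday, so Sundays fall on 3, 10, 17, 24; the last is April 24.
April 16, 2022 lies within the daylight-saving period (23 October 2021 – 24 April 2022), so Wynium Standard Time is on daylight time, UTC−00:30.
02:15 local + 0h30m = 02:45 UTC.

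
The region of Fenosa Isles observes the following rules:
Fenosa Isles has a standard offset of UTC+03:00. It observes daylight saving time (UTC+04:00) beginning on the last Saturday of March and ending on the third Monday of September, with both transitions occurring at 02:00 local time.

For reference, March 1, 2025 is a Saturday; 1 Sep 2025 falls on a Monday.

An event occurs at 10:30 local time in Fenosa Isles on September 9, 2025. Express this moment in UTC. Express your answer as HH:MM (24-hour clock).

1 March 2025 is a Saturday, so Saturdays fall on 1, 8, 15, 22, 29; the last is March 29.
1 September 2025 is a Monday, so the first Monday is September 1 and the third is September 15.
September 9, 2025 falls between 29 March and 15 September, so daylight saving is in effect and Fenosa Isles is at UTC+04:00.
10:30 local − 4h = 06:30 UTC.

06:30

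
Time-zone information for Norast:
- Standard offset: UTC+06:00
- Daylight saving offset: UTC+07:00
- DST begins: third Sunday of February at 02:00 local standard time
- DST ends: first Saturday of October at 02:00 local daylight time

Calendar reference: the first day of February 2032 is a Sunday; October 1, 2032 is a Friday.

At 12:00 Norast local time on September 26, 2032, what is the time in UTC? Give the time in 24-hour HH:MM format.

05:00

1 February 2032 is a Sunday, so the first Sunday is February 1 and the third is February 15.
1 October 2032 is a Friday, so the first Saturday is October 2.
September 26, 2032 lies within the daylight-saving period (15 February – 2 October), so Norast is on daylight time, UTC+07:00.
12:00 local − 7h = 05:00 UTC.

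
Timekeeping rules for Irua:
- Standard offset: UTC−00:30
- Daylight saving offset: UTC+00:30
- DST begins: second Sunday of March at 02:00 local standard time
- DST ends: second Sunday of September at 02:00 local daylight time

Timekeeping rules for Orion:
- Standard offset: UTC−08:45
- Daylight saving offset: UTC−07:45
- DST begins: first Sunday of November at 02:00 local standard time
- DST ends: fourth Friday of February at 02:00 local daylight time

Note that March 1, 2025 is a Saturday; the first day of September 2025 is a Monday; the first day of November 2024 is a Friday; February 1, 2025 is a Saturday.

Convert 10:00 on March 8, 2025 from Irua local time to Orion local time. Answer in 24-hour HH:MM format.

01:45

1 March 2025 is a Saturday, so the first Sunday is March 2 and the second is March 9.
1 September 2025 is a Monday, so the first Sunday is September 7 and the second is September 14.
March 8, 2025 is outside the daylight-saving period (9 March – 14 September), so Irua is on standard time, UTC−00:30.
10:00 Irua + 0h30m = 10:30 UTC.
1 November 2024 is a Friday, so the first Sunday is November 3.
1 February 2025 is a Saturday, so the first Friday is February 7 and the fourth is February 28.
At the standard offset (UTC−08:45), 10:30 UTC − 8h45m = 01:45 Orion standard time.
The standard-time date in Orion, March 8, 2025, is outside the daylight-saving period (3 November 2024 – 28 February 2025), so Orion is on standard time, UTC−08:45.
10:30 UTC − 8h45m = 01:45 Orion.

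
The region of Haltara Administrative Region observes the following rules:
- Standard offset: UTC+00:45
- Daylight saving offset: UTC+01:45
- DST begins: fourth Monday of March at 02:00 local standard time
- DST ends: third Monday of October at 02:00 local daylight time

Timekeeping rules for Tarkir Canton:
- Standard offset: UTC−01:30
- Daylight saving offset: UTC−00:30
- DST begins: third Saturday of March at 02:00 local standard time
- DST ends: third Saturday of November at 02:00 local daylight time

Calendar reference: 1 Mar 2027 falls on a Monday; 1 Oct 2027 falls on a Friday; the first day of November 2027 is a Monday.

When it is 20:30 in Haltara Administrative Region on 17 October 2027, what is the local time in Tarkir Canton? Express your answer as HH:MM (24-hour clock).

1 March 2027 is a Monday, so the first Monday is March 1 and the fourth is March 22.
1 October 2027 is a Friday, so the first Monday is October 4 and the third is October 18.
17 October 2027 lies within the daylight-saving period (22 March – 18 October), so Haltara Administrative Region is on daylight time, UTC+01:45.
20:30 Haltara Administrative Region − 1h45m = 18:45 UTC.
1 March 2027 is a Monday, so the first Saturday is March 6 and the third is March 20.
1 November 2027 is a Monday, so the first Saturday is November 6 and the third is November 20.
At the standard offset (UTC−01:30), 18:45 UTC − 1h30m = 17:15 Tarkir Canton standard time.
The standard-time date in Tarkir Canton, 17 October 2027, falls between 20 March and 20 November, so daylight saving is in effect and Tarkir Canton is at UTC−00:30.
18:45 UTC − 0h30m = 18:15 Tarkir Canton.

18:15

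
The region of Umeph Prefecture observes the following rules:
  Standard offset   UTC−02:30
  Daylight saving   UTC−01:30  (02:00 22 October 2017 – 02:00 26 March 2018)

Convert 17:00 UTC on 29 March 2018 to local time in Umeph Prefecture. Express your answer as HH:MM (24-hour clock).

14:30

At the standard offset (UTC−02:30), 17:00 UTC − 2h30m = 14:30 Umeph Prefecture standard time.
The standard-time date in Umeph Prefecture, 29 March 2018, does not fall between 22 October 2017 and 26 March 2018, so daylight saving is not in effect and Umeph Prefecture is at UTC−02:30.
17:00 UTC − 2h30m = 14:30 local.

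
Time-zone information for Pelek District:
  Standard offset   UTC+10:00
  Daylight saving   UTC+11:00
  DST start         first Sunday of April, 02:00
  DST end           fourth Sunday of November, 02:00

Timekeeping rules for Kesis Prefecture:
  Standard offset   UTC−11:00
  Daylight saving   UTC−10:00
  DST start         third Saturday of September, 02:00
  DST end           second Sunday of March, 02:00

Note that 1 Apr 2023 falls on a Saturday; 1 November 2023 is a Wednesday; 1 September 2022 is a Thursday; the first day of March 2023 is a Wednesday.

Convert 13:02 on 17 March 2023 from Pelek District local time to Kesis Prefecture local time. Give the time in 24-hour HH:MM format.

16:02

1 April 2023 is a Saturday, so the first Sunday is April 2.
1 November 2023 is a Wednesday, so the first Sunday is November 5 and the fourth is November 26.
17 March 2023 is outside the daylight-saving period (2 April – 26 November), so Pelek District is on standard time, UTC+10:00.
13:02 Pelek District − 10h = 03:02 UTC.
1 September 2022 is a Thursday, so the first Saturday is September 3 and the third is September 17.
1 March 2023 is a Wednesday, so the first Sunday is March 5 and the second is March 12.
At the standard offset (UTC−11:00), 03:02 UTC − 11h = 16:02 Kesis Prefecture standard time (rolling into the previous day, 16 March 2023).
The standard-time date in Kesis Prefecture, 16 March 2023, does not fall between 17 September 2022 and 12 March 2023, so daylight saving is not in effect and Kesis Prefecture is at UTC−11:00.
03:02 UTC − 11h = 16:02 Kesis Prefecture (rolling into the previous day, 16 March 2023).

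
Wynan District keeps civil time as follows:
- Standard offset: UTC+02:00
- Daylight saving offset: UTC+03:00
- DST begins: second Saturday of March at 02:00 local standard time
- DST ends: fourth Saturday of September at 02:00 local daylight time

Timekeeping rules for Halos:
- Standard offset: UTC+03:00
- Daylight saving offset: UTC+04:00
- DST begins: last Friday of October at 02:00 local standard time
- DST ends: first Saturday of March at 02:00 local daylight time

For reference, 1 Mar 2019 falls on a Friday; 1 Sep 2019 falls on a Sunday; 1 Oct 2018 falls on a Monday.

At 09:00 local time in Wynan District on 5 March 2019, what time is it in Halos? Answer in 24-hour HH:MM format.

10:00

1 March 2019 is a Friday, so the first Saturday is March 2 and the second is March 9.
1 September 2019 is a Sunday, so the first Saturday is September 7 and the fourth is September 28.
5 March 2019 does not fall between 9 March and 28 September, so daylight saving is not in effect and Wynan District is at UTC+02:00.
09:00 Wynan District − 2h = 07:00 UTC.
1 October 2018 is a Monday, so Fridays fall on 5, 12, 19, 26; the last is October 26.
1 March 2019 is a Friday, so the first Saturday is March 2.
At the standard offset (UTC+03:00), 07:00 UTC + 3h = 10:00 Halos standard time.
The standard-time date in Halos, 5 March 2019, is outside the daylight-saving period (26 October 2018 – 2 March 2019), so Halos is on standard time, UTC+03:00.
07:00 UTC + 3h = 10:00 Halos.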